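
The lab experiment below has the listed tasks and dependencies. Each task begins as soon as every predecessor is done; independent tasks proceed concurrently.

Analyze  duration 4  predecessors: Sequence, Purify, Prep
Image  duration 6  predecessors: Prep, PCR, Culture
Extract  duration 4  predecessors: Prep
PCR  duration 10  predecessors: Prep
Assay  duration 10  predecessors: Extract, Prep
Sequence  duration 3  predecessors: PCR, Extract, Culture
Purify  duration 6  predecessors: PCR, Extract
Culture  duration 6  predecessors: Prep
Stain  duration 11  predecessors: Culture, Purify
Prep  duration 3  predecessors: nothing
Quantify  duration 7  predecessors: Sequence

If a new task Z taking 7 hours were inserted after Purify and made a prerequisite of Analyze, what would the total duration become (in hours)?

Originally the project takes 30 hours.
With Z inserted, Analyze now waits for max(Sequence, Purify, Prep, Z).
New critical path: Prep→PCR→Purify→Z→Analyze = 3+10+6+7+4 = 30 ⇒ 30 hours.

30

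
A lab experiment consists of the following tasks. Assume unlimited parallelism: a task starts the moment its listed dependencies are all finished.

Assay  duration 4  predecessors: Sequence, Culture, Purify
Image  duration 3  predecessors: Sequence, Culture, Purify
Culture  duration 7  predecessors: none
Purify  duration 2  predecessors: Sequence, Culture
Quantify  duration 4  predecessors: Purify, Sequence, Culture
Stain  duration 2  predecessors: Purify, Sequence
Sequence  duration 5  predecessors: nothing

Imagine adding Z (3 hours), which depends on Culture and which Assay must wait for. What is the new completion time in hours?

Originally the job takes 13 hours.
With Z inserted, Assay now waits for max(Sequence, Culture, Purify, Z).
New critical path: Culture→Z→Assay = 7+3+4 = 14 ⇒ 14 hours.

14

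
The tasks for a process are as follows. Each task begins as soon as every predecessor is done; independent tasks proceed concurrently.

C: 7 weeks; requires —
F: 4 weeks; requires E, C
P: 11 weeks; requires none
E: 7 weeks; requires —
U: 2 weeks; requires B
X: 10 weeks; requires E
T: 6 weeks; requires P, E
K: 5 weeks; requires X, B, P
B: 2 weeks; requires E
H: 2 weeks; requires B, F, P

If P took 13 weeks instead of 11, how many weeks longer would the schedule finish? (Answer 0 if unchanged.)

Critical path before the change: E→X→K = 7+10+5 = 22 giving 22 weeks.
The longest path through P is only 17 weeks, so P has float 5.
No other chain overtakes it, so the finish is 22 weeks.
Change in finish: 22 − 22 = +0 weeks.

0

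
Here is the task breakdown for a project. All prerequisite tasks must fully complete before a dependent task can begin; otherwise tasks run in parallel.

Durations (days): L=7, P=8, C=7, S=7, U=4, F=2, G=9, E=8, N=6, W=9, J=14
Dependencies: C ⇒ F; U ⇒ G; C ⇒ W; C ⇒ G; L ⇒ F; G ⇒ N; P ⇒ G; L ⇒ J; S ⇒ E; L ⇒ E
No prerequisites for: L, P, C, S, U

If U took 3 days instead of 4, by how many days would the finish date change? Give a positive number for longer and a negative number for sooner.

Actual critical path: P→G→N = 8+9+6 = 23 ⇒ 23 days.
The longest path through U is only 19 days, so U has float 4.
The critical path is still P→G→N; finish is now 23 days.
Change in finish: 23 − 23 = +0 days.

0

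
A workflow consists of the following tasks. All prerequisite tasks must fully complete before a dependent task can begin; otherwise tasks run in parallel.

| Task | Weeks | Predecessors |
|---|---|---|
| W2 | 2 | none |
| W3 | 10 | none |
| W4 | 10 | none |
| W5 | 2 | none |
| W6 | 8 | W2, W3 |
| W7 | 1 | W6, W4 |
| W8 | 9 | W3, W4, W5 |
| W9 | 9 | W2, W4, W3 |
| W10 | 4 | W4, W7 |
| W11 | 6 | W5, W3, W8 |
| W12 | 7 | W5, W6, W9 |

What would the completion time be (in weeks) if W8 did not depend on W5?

Before: longest chain W3→W9→W12 = 10+9+7 = 26, finish 26.
Dropping W5→W8 doesn't change W8's earliest start (10); another predecessor still binds.
New critical path: W3→W9→W12 = 10+9+7 = 26 ⇒ 26 weeks.

26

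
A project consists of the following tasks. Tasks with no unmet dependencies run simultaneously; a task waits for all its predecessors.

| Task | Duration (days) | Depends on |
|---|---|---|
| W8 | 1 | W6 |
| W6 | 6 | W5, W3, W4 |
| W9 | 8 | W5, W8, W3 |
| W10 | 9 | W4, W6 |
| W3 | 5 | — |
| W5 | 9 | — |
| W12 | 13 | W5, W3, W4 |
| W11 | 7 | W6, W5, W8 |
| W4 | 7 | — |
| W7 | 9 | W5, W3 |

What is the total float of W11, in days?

The longest chain is W5→W6→W8→W9 = 9+6+1+8 = 24; overall finish 24 days.
The longest chain containing W11 totals 23 days.
Slack of W11 = 17 − 16 = 1 day.

1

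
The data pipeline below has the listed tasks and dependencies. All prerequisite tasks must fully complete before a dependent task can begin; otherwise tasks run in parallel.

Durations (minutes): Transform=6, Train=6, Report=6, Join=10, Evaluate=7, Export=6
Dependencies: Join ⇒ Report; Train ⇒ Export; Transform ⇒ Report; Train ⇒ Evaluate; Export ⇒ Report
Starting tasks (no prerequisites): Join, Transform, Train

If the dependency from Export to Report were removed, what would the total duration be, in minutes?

With the dependency in place, Train→Export→Report = 6+6+6 = 18 sets the finish at 18 minutes.
Without Export→Report, Report's earliest start moves from 12 to 10.
New critical path: Join→Report = 10+6 = 16 ⇒ 16 minutes.

16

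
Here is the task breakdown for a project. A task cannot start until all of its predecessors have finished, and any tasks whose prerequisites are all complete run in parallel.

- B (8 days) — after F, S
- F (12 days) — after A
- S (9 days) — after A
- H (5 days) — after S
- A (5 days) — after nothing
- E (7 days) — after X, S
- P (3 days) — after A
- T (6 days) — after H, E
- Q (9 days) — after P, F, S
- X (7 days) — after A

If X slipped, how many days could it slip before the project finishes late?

2

A→S→E→T = 5+9+7+6 = 27 sets the makespan at 27 days.
X finishes as early as 12 and must finish by 14.
Float = 27 − 25 = 2.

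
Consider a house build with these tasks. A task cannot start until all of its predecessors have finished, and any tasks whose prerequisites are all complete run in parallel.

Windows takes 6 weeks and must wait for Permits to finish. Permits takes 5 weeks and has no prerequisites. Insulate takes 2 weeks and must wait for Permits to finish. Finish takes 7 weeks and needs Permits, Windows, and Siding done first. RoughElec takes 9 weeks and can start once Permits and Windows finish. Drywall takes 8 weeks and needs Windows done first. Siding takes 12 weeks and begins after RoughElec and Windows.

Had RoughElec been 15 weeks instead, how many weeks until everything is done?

As given, the longest chain is Permits→Windows→RoughElec→Siding→Finish = 5+6+9+12+7 = 39, so the finish is 39 weeks.
RoughElec is on the critical path; changing it to 15 makes that path 45 weeks.
That remains the longest chain; total 45 weeks.

45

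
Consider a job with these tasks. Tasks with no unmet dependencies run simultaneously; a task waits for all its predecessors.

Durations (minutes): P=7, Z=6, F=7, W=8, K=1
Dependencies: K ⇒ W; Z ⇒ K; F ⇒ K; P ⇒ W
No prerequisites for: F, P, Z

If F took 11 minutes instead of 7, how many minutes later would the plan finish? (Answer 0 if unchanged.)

Baseline: F→K→W = 7+1+8 = 16 → 16 minutes.
Since F is critical, the +4 change carries straight to that chain (now 20 minutes).
That remains the longest chain; total 20 minutes.
Change in finish: 20 − 16 = +4 minutes.

4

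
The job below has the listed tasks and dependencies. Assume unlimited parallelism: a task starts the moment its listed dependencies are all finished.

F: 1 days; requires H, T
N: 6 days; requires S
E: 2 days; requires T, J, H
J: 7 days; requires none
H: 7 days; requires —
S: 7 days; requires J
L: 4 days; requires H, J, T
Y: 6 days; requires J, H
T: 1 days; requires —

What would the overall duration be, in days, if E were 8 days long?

20

Critical path before the change: J→S→N = 7+7+6 = 20 giving 20 days.
E is off the critical path — its longest chain is 9 days, giving 11 of slack.
No other chain overtakes it, so the finish is 20 days.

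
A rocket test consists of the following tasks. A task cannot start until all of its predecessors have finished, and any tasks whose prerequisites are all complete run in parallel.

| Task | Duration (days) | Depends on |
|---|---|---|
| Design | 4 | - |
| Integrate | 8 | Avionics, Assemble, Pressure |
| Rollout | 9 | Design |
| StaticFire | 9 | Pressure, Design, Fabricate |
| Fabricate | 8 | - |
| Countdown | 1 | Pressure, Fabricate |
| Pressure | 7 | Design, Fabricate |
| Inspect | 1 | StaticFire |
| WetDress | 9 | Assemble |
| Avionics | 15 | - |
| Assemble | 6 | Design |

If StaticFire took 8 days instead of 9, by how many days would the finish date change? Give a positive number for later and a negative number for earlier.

The binding path is Fabricate→Pressure→StaticFire→Inspect = 8+7+9+1 = 25; finish at 25 days.
Since StaticFire is critical, the -1 change carries straight to that chain (now 24 days).
That remains the longest chain; total 24 days.
Change in finish: 24 − 25 = -1 days.

-1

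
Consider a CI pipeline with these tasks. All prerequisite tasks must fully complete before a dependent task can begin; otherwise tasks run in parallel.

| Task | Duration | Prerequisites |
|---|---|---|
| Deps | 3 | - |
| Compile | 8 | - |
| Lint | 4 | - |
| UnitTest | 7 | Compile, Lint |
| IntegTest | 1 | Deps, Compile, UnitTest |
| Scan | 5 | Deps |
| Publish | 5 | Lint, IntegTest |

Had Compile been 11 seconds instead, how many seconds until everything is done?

24

Baseline: Compile→UnitTest→IntegTest→Publish = 8+7+1+5 = 21 → 21 seconds.
Compile lies on that path, so at 11 seconds the path becomes 24 seconds.
That remains the longest chain; total 24 seconds.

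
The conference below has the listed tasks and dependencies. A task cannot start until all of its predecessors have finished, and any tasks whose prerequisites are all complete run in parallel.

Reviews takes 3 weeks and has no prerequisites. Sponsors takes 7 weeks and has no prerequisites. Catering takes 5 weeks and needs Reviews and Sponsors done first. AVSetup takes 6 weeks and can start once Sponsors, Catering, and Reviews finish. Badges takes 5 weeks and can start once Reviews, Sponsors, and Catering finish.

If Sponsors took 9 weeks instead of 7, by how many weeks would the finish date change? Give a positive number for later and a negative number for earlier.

Actual critical path: Sponsors→Catering→AVSetup = 7+5+6 = 18 ⇒ 18 weeks.
Sponsors lies on that path, so at 9 weeks the path becomes 20 weeks.
That remains the longest chain; total 20 weeks.
Change in finish: 20 − 18 = +2 weeks.

2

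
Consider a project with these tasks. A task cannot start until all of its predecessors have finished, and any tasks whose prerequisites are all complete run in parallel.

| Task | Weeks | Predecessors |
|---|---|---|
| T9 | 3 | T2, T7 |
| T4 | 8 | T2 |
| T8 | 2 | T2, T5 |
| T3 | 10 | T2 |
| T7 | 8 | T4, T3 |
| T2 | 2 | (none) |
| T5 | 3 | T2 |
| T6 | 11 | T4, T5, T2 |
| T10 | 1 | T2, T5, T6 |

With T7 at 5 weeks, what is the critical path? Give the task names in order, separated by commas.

T2, T4, T6, T10

The binding path is T2→T3→T7→T9 = 2+10+8+3 = 23; finish at 23 weeks.
T7 is on the critical path; changing it to 5 makes that path 20 weeks.
The binding chain switches to T2→T4→T6→T10 = 2+8+11+1 = 22; finish 22 weeks.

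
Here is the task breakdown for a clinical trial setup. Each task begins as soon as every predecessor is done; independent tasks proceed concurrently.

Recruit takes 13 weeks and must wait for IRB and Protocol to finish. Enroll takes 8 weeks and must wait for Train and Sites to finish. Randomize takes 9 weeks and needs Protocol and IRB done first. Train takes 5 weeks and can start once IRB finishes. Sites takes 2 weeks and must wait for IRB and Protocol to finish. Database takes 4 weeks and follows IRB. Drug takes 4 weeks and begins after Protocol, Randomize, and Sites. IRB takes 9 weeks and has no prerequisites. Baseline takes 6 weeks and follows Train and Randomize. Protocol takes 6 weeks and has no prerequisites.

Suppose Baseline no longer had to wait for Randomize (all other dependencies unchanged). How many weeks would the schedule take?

22

Original critical path: IRB→Randomize→Baseline = 9+9+6 = 24 ⇒ 24 weeks.
Without Randomize→Baseline, Baseline's earliest start moves from 18 to 14.
New critical path: IRB→Recruit = 9+13 = 22 ⇒ 22 weeks.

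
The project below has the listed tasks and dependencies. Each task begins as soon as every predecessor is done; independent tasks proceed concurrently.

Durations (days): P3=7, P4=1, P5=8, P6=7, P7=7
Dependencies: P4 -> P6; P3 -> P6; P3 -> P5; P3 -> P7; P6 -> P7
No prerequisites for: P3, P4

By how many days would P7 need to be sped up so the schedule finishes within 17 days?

4

Current finish: 21 days; target: 17.
P7 is on every critical path, so each day cut from P7 cuts the finish by one (this holds down to a finish of 15).
Need 21 − 17 = 4 days off P7 → P7 becomes 3 days, finish becomes 17.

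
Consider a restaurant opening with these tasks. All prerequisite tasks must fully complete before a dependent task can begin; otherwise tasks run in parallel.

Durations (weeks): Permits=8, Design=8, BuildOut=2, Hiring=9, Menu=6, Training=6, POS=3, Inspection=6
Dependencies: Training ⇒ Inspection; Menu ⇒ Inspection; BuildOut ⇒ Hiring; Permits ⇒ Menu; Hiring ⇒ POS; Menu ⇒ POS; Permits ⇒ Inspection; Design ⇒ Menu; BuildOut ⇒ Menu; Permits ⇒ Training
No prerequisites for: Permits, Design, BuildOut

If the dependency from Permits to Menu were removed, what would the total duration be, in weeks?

20

Original critical path: Permits→Menu→Inspection = 8+6+6 = 20 ⇒ 20 weeks.
Dropping Permits→Menu doesn't change Menu's earliest start (8); another predecessor still binds.
The longest chain is now Permits→Training→Inspection = 8+6+6 = 20, so the restaurant opening takes 20 weeks.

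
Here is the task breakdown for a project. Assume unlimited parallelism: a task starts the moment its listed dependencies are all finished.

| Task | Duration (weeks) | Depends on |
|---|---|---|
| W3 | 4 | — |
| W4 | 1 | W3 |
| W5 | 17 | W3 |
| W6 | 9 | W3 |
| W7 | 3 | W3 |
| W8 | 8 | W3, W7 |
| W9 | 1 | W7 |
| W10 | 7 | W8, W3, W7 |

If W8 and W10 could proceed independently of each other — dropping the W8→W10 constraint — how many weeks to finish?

Before: longest chain W3→W7→W8→W10 = 4+3+8+7 = 22, finish 22.
Without W8→W10, W10's earliest start moves from 15 to 7.
The longest chain is now W3→W5 = 4+17 = 21, so the plan takes 21 weeks.

21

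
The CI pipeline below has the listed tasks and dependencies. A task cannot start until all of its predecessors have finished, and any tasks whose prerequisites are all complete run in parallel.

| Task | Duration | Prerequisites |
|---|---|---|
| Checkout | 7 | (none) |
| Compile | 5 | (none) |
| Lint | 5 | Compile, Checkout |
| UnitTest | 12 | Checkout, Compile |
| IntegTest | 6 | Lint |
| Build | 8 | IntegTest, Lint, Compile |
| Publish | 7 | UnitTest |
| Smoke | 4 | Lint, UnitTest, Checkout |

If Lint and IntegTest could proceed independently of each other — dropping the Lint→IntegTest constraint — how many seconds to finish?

26

Original critical path: Checkout→Lint→IntegTest→Build = 7+5+6+8 = 26 ⇒ 26 seconds.
Without Lint→IntegTest, IntegTest's earliest start moves from 12 to 0.
After: Checkout→UnitTest→Publish = 7+12+7 = 26 → 26 seconds.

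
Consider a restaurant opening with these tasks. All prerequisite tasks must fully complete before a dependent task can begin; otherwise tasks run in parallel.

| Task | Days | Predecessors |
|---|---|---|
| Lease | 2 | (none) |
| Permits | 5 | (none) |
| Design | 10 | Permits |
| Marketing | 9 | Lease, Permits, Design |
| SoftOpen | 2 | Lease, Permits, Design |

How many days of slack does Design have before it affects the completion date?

Critical path: Permits→Design→Marketing = 5+10+9 = 24, so the finish is 24 days.
Longest path through Design: 24 days (earliest finish 15, latest finish 15).
Slack of Design = 5 − 5 = 0 days.

0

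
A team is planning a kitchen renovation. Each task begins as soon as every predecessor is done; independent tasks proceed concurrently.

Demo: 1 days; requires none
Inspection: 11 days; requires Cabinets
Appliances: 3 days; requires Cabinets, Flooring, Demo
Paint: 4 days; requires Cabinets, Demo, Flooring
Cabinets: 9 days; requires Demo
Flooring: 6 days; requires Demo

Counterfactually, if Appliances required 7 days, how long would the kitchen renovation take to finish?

21

Actual critical path: Demo→Cabinets→Inspection = 1+9+11 = 21 ⇒ 21 days.
Appliances has 8 days of float (longest path through it is 13).
The critical path is still Demo→Cabinets→Inspection; finish is now 21 days.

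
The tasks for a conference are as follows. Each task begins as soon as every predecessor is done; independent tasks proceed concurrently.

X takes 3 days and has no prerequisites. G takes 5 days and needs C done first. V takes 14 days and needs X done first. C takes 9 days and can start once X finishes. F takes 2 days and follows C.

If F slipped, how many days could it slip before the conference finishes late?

X→C→G = 3+9+5 = 17 sets the makespan at 17 days.
F finishes as early as 14 and must finish by 17.
So F can slip 17 − 14 = 3 days.

3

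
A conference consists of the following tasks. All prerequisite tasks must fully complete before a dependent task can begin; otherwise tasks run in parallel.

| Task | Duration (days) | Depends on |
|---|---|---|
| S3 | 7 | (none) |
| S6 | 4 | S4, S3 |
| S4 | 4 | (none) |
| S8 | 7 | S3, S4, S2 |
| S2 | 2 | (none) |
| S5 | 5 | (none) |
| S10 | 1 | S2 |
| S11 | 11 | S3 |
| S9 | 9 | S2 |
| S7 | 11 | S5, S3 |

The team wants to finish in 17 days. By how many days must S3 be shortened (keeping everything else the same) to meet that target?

Current finish: 18 days; target: 17.
S3 is on every critical path, so each day cut from S3 cuts the finish by one (this holds down to a finish of 16).
Need 18 − 17 = 1 day off S3 → S3 becomes 6 days, finish becomes 17.

1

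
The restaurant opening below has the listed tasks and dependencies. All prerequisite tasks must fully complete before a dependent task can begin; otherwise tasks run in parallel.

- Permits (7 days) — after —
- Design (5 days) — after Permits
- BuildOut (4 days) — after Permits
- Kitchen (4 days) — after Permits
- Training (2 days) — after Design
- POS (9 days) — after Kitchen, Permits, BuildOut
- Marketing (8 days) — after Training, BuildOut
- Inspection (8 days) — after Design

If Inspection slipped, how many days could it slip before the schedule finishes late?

2

Permits→Design→Training→Marketing = 7+5+2+8 = 22 sets the makespan at 22 days.
The longest chain containing Inspection totals 20 days.
So Inspection can slip 22 − 20 = 2 days.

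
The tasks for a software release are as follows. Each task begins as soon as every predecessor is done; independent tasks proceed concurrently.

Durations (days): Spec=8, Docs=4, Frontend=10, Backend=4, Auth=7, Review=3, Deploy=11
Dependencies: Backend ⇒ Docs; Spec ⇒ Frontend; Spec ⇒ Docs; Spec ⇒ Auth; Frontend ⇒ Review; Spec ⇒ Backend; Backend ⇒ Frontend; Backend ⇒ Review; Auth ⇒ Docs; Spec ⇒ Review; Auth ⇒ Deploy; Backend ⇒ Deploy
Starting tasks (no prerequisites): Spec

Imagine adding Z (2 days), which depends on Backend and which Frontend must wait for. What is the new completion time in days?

Originally the software release takes 26 days.
With Z inserted, Frontend now waits for max(Spec, Backend, Z).
New critical path: Spec→Backend→Z→Frontend→Review = 8+4+2+10+3 = 27 ⇒ 27 days.

27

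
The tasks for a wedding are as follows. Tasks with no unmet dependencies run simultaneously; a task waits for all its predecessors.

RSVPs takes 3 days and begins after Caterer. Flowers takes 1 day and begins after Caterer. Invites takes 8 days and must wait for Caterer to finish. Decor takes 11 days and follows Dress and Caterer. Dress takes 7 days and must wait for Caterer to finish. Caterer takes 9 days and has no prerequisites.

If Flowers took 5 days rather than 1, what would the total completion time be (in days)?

As given, the longest chain is Caterer→Dress→Decor = 9+7+11 = 27, so the finish is 27 days.
Flowers has 17 days of float (longest path through it is 10).
No other chain overtakes it, so the finish is 27 days.

27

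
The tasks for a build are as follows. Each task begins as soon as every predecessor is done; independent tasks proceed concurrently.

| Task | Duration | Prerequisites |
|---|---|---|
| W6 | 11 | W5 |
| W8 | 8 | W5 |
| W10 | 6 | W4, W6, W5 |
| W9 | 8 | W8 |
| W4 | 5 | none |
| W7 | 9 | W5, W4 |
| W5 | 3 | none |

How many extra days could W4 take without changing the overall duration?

6

The longest chain is W5→W6→W10 = 3+11+6 = 20; overall finish 20 days.
Longest path through W4: 14 days (earliest finish 5, latest finish 11).
So W4 can slip 11 − 5 = 6 days.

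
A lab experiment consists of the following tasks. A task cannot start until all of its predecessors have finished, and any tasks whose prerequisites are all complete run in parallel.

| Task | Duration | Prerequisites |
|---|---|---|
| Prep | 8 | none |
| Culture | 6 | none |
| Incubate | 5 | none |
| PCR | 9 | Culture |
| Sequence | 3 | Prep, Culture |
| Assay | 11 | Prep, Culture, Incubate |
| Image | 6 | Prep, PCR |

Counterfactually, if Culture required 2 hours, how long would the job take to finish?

As given, the longest chain is Culture→PCR→Image = 6+9+6 = 21, so the finish is 21 hours.
Culture lies on that path, so at 2 hours the path becomes 17 hours.
The binding chain switches to Prep→Assay = 8+11 = 19; finish 19 hours.

19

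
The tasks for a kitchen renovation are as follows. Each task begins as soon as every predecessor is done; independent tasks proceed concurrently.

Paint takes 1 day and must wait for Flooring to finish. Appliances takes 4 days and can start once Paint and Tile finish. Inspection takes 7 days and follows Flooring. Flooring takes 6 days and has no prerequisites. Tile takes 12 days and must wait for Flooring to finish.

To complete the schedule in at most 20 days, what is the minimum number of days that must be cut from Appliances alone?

Current finish: 22 days; target: 20.
Appliances is on every critical path, so each day cut from Appliances cuts the finish by one (this holds down to a finish of 19).
Need 22 − 20 = 2 days off Appliances → Appliances becomes 2 days, finish becomes 20.

2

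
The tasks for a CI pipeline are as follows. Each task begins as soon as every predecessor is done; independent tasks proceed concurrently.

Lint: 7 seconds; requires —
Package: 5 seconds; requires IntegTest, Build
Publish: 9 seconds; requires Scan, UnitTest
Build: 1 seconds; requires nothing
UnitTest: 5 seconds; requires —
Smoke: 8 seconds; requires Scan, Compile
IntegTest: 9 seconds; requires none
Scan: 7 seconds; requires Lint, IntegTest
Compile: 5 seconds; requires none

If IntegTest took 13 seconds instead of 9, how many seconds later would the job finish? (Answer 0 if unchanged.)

Critical path before the change: IntegTest→Scan→Publish = 9+7+9 = 25 giving 25 seconds.
IntegTest is on the critical path; changing it to 13 makes that path 29 seconds.
The critical path is still IntegTest→Scan→Publish; finish is now 29 seconds.
Change in finish: 29 − 25 = +4 seconds.

4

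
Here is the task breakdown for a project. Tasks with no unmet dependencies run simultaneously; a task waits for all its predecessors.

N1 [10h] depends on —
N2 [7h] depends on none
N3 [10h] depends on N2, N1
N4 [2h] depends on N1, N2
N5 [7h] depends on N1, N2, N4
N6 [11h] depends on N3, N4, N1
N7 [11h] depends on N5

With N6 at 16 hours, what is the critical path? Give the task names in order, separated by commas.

Actual critical path: N1→N3→N6 = 10+10+11 = 31 ⇒ 31 hours.
N6 is on the critical path; changing it to 16 makes that path 36 hours.
The critical path is still N1→N3→N6; finish is now 36 hours.

N1, N3, N6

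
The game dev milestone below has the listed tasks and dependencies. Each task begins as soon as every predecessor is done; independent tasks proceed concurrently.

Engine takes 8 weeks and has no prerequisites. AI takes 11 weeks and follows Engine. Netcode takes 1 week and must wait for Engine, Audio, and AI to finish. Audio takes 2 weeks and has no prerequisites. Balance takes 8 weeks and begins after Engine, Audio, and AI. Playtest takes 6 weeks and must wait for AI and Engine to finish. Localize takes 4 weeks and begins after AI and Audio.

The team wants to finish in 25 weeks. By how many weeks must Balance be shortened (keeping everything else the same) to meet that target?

2

Current finish: 27 weeks; target: 25.
Balance is on every critical path, so each week cut from Balance cuts the finish by one (this holds down to a finish of 25).
Need 27 − 25 = 2 weeks off Balance → Balance becomes 6 weeks, finish becomes 25.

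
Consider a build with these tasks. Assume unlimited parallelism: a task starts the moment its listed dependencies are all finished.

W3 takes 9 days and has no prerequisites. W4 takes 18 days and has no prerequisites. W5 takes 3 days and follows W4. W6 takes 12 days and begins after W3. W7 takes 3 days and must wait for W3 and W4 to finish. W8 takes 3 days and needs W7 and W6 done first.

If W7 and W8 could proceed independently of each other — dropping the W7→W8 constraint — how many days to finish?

With the dependency in place, W3→W6→W8 = 9+12+3 = 24 sets the finish at 24 days.
Dropping W7→W8 doesn't change W8's earliest start (21); another predecessor still binds.
After: W3→W6→W8 = 9+12+3 = 24 → 24 days.

24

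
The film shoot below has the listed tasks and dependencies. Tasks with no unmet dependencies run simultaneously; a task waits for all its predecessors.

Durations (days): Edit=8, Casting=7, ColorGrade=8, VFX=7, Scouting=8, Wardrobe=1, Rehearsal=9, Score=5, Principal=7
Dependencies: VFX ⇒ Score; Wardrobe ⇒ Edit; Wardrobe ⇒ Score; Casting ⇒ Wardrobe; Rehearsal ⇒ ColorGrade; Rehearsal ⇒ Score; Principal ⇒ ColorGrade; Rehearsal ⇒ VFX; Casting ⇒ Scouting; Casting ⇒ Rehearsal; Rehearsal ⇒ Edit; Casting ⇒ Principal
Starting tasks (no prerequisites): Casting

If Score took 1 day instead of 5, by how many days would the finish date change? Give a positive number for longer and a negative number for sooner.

The binding path is Casting→Rehearsal→VFX→Score = 7+9+7+5 = 28; finish at 28 days.
Score lies on that path, so at 1 day the path becomes 24 days.
That remains the longest chain; total 24 days.
Change in finish: 24 − 28 = -4 days.

-4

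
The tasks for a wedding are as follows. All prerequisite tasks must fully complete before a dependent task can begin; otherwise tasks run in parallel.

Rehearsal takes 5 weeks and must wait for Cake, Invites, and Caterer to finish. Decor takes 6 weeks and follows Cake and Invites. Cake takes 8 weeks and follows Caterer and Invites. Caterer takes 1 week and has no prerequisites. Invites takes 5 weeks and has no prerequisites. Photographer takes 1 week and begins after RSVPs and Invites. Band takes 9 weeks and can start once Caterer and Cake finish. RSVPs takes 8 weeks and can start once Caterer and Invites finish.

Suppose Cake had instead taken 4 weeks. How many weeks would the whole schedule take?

18

Baseline: Invites→Cake→Band = 5+8+9 = 22 → 22 weeks.
Since Cake is critical, the -4 change carries straight to that chain (now 18 weeks).
That remains the longest chain; total 18 weeks.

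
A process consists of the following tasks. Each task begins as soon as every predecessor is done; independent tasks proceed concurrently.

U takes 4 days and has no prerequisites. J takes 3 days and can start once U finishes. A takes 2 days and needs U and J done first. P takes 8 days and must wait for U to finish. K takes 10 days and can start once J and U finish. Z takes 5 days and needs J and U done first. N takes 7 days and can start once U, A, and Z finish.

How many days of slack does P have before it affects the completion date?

Critical path: U→J→Z→N = 4+3+5+7 = 19, so the finish is 19 days.
Longest path through P: 12 days (earliest finish 12, latest finish 19).
So P can slip 19 − 12 = 7 days.

7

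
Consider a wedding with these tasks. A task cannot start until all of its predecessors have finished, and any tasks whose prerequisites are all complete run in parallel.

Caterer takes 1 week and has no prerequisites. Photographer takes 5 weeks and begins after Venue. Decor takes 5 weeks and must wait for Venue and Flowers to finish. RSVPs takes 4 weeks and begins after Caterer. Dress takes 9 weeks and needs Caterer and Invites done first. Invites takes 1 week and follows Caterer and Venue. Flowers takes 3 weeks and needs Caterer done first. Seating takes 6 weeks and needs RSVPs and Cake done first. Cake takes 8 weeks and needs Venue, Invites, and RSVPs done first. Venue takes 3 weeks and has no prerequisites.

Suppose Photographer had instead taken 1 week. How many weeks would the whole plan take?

19

As given, the longest chain is Caterer→RSVPs→Cake→Seating = 1+4+8+6 = 19, so the finish is 19 weeks.
The longest path through Photographer is only 8 weeks, so Photographer has float 11.
That remains the longest chain; total 19 weeks.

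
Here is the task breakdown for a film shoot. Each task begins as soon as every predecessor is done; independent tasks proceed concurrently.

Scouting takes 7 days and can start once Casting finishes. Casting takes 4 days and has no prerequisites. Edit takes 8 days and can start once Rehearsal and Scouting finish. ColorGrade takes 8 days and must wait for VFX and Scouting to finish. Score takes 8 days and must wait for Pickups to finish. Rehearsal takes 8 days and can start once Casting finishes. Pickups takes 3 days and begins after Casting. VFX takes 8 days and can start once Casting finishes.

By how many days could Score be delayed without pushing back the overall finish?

Casting→Rehearsal→Edit = 4+8+8 = 20 sets the makespan at 20 days.
Longest path through Score: 15 days (earliest finish 15, latest finish 20).
So Score can slip 20 − 15 = 5 days.

5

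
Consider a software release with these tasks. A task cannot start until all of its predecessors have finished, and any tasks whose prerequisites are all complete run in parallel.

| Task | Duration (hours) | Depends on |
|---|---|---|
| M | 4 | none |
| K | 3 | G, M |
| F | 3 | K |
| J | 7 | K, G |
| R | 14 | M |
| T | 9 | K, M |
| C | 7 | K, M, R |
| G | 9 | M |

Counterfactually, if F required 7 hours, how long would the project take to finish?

The binding path is M→G→K→T = 4+9+3+9 = 25; finish at 25 hours.
The longest path through F is only 19 hours, so F has float 6.
That remains the longest chain; total 25 hours.

25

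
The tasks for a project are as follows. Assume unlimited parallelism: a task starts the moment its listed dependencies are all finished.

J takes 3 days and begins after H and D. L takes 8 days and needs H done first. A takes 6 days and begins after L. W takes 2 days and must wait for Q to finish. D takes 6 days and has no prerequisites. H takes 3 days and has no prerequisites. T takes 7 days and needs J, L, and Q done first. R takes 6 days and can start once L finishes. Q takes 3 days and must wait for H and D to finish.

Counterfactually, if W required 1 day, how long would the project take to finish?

Actual critical path: H→L→T = 3+8+7 = 18 ⇒ 18 days.
W is off the critical path — its longest chain is 11 days, giving 7 of slack.
No other chain overtakes it, so the finish is 18 days.

18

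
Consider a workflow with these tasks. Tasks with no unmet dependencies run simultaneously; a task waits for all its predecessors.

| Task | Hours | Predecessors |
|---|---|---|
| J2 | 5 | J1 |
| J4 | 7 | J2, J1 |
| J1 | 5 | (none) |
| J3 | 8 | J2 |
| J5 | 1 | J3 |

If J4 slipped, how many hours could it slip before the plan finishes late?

The longest chain is J1→J2→J3→J5 = 5+5+8+1 = 19; overall finish 19 hours.
Longest path through J4: 17 hours (earliest finish 17, latest finish 19).
So J4 can slip 19 − 17 = 2 hours.

2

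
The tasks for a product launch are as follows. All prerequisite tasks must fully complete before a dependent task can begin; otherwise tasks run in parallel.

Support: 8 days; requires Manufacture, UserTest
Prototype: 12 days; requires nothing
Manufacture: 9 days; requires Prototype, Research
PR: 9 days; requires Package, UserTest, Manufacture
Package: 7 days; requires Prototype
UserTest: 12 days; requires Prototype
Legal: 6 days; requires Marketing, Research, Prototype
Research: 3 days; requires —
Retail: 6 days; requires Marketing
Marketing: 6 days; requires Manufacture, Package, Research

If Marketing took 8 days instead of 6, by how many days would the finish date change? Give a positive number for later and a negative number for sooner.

As given, the longest chain is Prototype→Manufacture→Marketing→Retail = 12+9+6+6 = 33, so the finish is 33 days.
Since Marketing is critical, the +2 change carries straight to that chain (now 35 days).
No other chain overtakes it, so the finish is 35 days.
Change in finish: 35 − 33 = +2 days.

2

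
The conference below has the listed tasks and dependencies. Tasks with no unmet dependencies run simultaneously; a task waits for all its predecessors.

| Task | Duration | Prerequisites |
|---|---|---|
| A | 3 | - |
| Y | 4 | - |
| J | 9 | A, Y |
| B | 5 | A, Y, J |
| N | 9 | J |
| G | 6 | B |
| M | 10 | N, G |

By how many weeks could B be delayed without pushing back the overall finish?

Critical path: Y→J→B→G→M = 4+9+5+6+10 = 34, so the finish is 34 weeks.
Longest path through B: 34 weeks (earliest finish 18, latest finish 18).
Float = 34 − 34 = 0.

0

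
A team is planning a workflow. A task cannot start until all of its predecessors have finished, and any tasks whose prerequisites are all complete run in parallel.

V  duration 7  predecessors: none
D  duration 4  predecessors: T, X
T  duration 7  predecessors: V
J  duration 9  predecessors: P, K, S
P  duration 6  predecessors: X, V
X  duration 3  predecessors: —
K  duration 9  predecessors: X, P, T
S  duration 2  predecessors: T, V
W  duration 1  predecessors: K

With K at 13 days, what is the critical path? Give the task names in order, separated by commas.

Actual critical path: V→T→K→J = 7+7+9+9 = 32 ⇒ 32 days.
K is on the critical path; changing it to 13 makes that path 36 days.
That remains the longest chain; total 36 days.

V, T, K, J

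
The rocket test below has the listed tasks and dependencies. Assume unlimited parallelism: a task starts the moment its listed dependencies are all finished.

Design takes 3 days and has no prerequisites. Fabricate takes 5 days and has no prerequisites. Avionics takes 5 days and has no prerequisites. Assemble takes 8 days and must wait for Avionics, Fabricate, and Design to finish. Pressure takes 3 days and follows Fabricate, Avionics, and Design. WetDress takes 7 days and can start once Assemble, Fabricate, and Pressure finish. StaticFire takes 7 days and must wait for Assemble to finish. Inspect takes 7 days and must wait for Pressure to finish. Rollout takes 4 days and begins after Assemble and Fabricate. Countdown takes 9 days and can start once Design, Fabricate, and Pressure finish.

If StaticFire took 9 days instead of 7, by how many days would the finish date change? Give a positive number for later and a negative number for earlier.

Actual critical path: Avionics→Assemble→StaticFire = 5+8+7 = 20 ⇒ 20 days.
Since StaticFire is critical, the +2 change carries straight to that chain (now 22 days).
Now Fabricate→Assemble→StaticFire = 5+8+9 = 22 is longest, so the finish becomes 22 days.
Change in finish: 22 − 20 = +2 days.

2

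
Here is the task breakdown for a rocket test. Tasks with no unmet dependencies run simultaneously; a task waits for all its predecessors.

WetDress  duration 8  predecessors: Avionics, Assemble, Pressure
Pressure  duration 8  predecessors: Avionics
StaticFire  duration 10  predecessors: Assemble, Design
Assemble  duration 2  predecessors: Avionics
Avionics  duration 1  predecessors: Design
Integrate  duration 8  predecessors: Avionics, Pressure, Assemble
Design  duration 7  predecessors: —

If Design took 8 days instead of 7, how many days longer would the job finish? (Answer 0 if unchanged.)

1

As given, the longest chain is Design→Avionics→Pressure→WetDress = 7+1+8+8 = 24, so the finish is 24 days.
Since Design is critical, the +1 change carries straight to that chain (now 25 days).
No other chain overtakes it, so the finish is 25 days.
Change in finish: 25 − 24 = +1 days.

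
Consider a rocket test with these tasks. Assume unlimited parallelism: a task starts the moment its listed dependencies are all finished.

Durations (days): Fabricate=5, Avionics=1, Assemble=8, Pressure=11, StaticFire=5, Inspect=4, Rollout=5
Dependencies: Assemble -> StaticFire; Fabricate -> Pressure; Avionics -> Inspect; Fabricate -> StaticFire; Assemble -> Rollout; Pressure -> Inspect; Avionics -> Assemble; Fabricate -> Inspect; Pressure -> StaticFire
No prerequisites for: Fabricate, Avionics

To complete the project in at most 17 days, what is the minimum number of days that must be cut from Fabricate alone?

4

Current finish: 21 days; target: 17.
Fabricate is on every critical path, so each day cut from Fabricate cuts the finish by one (this holds down to a finish of 17).
Need 21 − 17 = 4 days off Fabricate → Fabricate becomes 1 day, finish becomes 17.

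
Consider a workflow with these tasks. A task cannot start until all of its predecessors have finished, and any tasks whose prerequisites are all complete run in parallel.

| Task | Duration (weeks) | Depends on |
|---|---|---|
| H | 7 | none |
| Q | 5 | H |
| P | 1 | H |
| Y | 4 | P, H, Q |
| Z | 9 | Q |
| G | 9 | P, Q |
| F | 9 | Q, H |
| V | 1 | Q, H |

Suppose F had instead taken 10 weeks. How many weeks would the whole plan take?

22

The binding path is H→Q→F = 7+5+9 = 21; finish at 21 weeks.
Since F is critical, the +1 change carries straight to that chain (now 22 weeks).
The critical path is still H→Q→F; finish is now 22 weeks.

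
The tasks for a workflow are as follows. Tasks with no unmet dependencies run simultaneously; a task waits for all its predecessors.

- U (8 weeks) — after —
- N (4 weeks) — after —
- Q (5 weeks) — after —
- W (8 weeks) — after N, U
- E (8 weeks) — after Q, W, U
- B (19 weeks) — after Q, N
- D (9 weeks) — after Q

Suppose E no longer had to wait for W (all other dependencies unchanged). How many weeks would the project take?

Original critical path: U→W→E = 8+8+8 = 24 ⇒ 24 weeks.
Without W→E, E's earliest start moves from 16 to 8.
New critical path: Q→B = 5+19 = 24 ⇒ 24 weeks.

24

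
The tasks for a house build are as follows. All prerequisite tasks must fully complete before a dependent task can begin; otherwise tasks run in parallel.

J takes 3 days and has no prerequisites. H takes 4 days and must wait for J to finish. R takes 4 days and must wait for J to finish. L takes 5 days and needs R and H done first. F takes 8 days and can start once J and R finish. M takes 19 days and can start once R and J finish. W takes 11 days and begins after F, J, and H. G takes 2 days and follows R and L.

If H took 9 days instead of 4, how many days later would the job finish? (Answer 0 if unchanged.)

0

The binding path is J→R→F→W = 3+4+8+11 = 26; finish at 26 days.
The longest path through H is only 18 days, so H has float 8.
The critical path is still J→R→F→W; finish is now 26 days.
Change in finish: 26 − 26 = +0 days.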